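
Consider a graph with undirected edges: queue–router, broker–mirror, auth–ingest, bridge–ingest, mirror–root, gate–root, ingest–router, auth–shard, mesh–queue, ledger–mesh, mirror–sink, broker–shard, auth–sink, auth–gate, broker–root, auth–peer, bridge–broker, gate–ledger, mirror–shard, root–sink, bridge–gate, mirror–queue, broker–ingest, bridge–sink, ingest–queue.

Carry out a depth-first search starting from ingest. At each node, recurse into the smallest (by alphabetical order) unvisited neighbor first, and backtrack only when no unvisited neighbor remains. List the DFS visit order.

Visit ingest
ingest → auth
auth → gate
gate → bridge
bridge → broker
broker → mirror
mirror → queue
queue → mesh
mesh → ledger
queue → router
mirror → root
root → sink
mirror → shard
auth → peer

ingest → auth → gate → bridge → broker → mirror → queue → mesh → ledger → router → root → sink → shard → peer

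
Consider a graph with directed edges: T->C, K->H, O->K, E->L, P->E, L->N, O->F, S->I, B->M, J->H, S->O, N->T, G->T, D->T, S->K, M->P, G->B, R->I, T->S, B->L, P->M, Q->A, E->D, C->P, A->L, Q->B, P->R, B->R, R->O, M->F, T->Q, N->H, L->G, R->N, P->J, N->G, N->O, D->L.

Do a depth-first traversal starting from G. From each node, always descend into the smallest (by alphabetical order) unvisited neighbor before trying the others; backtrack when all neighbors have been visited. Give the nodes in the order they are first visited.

G B L N H O F K T C P E D J M R I Q A S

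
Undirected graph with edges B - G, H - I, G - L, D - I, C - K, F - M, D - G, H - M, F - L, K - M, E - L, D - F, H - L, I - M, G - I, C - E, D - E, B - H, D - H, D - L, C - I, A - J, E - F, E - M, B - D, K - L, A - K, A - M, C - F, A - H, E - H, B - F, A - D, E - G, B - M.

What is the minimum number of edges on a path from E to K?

Level 0: E
Level 1: C, D, F, G, H, L, M
Level 2: A, B, I, K
Level 3: J
K first appears at level 2.

2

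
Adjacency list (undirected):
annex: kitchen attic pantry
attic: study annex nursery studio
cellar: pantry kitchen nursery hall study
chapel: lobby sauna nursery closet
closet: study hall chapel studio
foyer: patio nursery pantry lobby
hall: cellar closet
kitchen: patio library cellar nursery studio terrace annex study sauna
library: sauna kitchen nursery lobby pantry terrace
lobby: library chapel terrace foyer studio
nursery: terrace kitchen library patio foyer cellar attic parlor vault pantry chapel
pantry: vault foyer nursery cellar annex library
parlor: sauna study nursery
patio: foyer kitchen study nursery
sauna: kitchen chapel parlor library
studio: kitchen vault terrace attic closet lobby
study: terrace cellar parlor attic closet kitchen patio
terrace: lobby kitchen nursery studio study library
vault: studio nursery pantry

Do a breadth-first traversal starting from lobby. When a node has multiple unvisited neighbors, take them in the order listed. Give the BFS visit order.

lobby, library, chapel, terrace, foyer, studio, sauna, kitchen, nursery, pantry, closet, study, patio, vault, attic, parlor, cellar, annex, hall

Visit lobby; enqueue library, chapel, terrace, foyer, studio → queue [library, chapel, terrace, foyer, studio]
Visit library; enqueue sauna, kitchen, nursery, pantry → queue [chapel, terrace, foyer, studio, sauna, kitchen, nursery, pantry]
Visit chapel; enqueue closet → queue [terrace, foyer, studio, sauna, kitchen, nursery, pantry, closet]
Visit terrace; enqueue study → queue [foyer, studio, sauna, kitchen, nursery, pantry, closet, study]
Visit foyer; enqueue patio → queue [studio, sauna, kitchen, nursery, pantry, closet, study, patio]
Visit studio; enqueue vault, attic → queue [sauna, kitchen, nursery, pantry, closet, study, patio, vault, attic]
Visit sauna; enqueue parlor → queue [kitchen, nursery, pantry, closet, study, patio, vault, attic, parlor]
Visit kitchen; enqueue cellar, annex → queue [nursery, pantry, closet, study, patio, vault, attic, parlor, cellar, annex]
Visit nursery → queue [pantry, closet, study, patio, vault, attic, parlor, cellar, annex]
Visit pantry → queue [closet, study, patio, vault, attic, parlor, cellar, annex]
Visit closet; enqueue hall → queue [study, patio, vault, attic, parlor, cellar, annex, hall]
Visit study → queue [patio, vault, attic, parlor, cellar, annex, hall]
Visit patio → queue [vault, attic, parlor, cellar, annex, hall]
Visit vault → queue [attic, parlor, cellar, annex, hall]
Visit attic → queue [parlor, cellar, annex, hall]
Visit parlor → queue [cellar, annex, hall]
Visit cellar → queue [annex, hall]
Visit annex → queue [hall]
Visit hall → queue []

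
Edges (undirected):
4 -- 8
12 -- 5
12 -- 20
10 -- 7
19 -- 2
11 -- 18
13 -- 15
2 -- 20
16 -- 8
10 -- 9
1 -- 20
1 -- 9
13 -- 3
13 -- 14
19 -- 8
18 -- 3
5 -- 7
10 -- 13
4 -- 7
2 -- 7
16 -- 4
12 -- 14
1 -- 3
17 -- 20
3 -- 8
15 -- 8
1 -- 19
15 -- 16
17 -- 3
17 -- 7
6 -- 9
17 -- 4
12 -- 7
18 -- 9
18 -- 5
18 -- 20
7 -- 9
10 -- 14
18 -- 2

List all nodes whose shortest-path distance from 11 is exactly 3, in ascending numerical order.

1, 6, 7, 8, 10, 12, 13, 17, 19

Level 0: 11
Level 1: 18
Level 2: 2, 3, 5, 9, 20
Level 3: 1, 6, 7, 8, 10, 12, 13, 17, 19
Level 4: 4, 14, 15, 16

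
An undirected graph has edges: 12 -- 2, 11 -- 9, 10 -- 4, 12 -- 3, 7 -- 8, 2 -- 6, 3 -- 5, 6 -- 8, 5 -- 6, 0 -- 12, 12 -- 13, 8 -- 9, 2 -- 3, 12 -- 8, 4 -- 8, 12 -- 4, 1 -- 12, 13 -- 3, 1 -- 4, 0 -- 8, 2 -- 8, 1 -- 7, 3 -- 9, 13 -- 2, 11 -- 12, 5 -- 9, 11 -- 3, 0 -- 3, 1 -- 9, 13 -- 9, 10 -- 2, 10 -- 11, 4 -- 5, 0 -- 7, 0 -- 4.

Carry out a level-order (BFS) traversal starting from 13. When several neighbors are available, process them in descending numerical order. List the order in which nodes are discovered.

Visit 13; enqueue 12, 9, 3, 2 → queue [12, 9, 3, 2]
Visit 12; enqueue 11, 8, 4, 1, 0 → queue [9, 3, 2, 11, 8, 4, 1, 0]
Visit 9; enqueue 5 → queue [3, 2, 11, 8, 4, 1, 0, 5]
Visit 3 → queue [2, 11, 8, 4, 1, 0, 5]
Visit 2; enqueue 10, 6 → queue [11, 8, 4, 1, 0, 5, 10, 6]
Visit 11 → queue [8, 4, 1, 0, 5, 10, 6]
Visit 8; enqueue 7 → queue [4, 1, 0, 5, 10, 6, 7]
Visit 4 → queue [1, 0, 5, 10, 6, 7]
Visit 1 → queue [0, 5, 10, 6, 7]
Visit 0 → queue [5, 10, 6, 7]
Visit 5 → queue [10, 6, 7]
Visit 10 → queue [6, 7]
Visit 6 → queue [7]
Visit 7 → queue []

13, 12, 9, 3, 2, 11, 8, 4, 1, 0, 5, 10, 6, 7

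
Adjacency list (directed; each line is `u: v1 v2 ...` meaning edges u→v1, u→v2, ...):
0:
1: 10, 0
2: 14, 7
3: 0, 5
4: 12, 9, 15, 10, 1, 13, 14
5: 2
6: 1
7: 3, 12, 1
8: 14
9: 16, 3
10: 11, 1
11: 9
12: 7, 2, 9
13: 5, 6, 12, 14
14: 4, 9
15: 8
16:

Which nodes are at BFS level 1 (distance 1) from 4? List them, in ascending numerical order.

Level 0: 4
Level 1: 1, 9, 10, 12, 13, 14, 15
Level 2: 0, 2, 3, 5, 6, 7, 8, 11, 16

1, 9, 10, 12, 13, 14, 15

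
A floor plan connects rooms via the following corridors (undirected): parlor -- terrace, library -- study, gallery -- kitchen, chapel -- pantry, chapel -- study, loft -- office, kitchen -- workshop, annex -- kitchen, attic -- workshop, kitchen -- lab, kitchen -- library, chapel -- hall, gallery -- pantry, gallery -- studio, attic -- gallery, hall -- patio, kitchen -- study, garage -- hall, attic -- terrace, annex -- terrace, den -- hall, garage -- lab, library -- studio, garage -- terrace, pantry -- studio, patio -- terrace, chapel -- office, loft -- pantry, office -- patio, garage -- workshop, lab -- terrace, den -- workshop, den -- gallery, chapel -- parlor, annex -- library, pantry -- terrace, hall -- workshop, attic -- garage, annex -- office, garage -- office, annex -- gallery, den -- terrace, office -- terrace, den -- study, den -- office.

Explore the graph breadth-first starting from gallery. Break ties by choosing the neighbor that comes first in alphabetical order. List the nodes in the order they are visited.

Visit gallery; enqueue annex, attic, den, kitchen, pantry, studio → queue [annex, attic, den, kitchen, pantry, studio]
Visit annex; enqueue library, office, terrace → queue [attic, den, kitchen, pantry, studio, library, office, terrace]
Visit attic; enqueue garage, workshop → queue [den, kitchen, pantry, studio, library, office, terrace, garage, workshop]
Visit den; enqueue hall, study → queue [kitchen, pantry, studio, library, office, terrace, garage, workshop, hall, study]
Visit kitchen; enqueue lab → queue [pantry, studio, library, office, terrace, garage, workshop, hall, study, lab]
Visit pantry; enqueue chapel, loft → queue [studio, library, office, terrace, garage, workshop, hall, study, lab, chapel, loft]
Visit studio → queue [library, office, terrace, garage, workshop, hall, study, lab, chapel, loft]
Visit library → queue [office, terrace, garage, workshop, hall, study, lab, chapel, loft]
Visit office; enqueue patio → queue [terrace, garage, workshop, hall, study, lab, chapel, loft, patio]
Visit terrace; enqueue parlor → queue [garage, workshop, hall, study, lab, chapel, loft, patio, parlor]
Visit garage → queue [workshop, hall, study, lab, chapel, loft, patio, parlor]
Visit workshop → queue [hall, study, lab, chapel, loft, patio, parlor]
Visit hall → queue [study, lab, chapel, loft, patio, parlor]
Visit study → queue [lab, chapel, loft, patio, parlor]
Visit lab → queue [chapel, loft, patio, parlor]
Visit chapel → queue [loft, patio, parlor]
Visit loft → queue [patio, parlor]
Visit patio → queue [parlor]
Visit parlor → queue []

gallery -> annex -> attic -> den -> kitchen -> pantry -> studio -> library -> office -> terrace -> garage -> workshop -> hall -> study -> lab -> chapel -> loft -> patio -> parlor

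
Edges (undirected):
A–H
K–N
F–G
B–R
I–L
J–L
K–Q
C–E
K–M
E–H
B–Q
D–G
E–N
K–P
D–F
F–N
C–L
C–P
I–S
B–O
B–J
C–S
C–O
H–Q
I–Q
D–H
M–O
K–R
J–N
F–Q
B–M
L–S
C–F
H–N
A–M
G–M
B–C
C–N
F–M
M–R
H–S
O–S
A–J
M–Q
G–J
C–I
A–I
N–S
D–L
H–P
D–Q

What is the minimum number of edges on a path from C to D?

2

Level 0: C
Level 1: B, E, F, I, L, N, O, P, S
Level 2: A, D, G, H, J, K, M, Q, R
D first appears at level 2.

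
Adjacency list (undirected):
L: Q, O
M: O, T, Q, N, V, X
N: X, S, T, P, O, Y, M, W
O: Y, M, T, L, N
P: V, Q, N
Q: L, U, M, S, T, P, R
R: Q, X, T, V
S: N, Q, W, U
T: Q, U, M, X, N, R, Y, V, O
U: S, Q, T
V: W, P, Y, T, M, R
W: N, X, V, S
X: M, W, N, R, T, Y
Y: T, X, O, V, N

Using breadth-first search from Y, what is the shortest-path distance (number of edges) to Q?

2

Level 0: Y
Level 1: N, O, T, V, X
Level 2: L, M, P, Q, R, S, U, W
Q first appears at level 2.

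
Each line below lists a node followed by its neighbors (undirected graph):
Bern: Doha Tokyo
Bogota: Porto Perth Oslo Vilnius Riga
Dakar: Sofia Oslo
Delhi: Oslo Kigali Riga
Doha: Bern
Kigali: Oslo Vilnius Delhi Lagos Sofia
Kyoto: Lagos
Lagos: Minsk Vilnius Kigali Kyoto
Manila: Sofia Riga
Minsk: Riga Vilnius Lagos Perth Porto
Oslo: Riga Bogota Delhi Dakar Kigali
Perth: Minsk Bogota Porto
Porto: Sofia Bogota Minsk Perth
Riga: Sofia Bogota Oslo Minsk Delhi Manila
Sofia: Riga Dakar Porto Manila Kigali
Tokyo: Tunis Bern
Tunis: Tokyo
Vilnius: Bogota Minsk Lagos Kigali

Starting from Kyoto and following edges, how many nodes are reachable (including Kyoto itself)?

14

BFS from Kyoto visits: Kyoto, Lagos, Minsk, Vilnius, Kigali, Riga, Perth, Porto, Bogota, Oslo, Delhi, Sofia, Manila, Dakar
Reachable nodes: 14 of 18 total.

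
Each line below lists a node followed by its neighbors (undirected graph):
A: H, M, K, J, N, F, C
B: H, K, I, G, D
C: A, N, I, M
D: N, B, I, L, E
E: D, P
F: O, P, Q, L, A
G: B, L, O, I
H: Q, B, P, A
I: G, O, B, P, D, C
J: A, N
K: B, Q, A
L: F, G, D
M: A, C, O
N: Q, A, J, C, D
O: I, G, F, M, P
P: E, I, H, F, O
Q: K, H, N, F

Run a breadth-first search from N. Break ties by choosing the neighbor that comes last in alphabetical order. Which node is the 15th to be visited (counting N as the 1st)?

Visit N; enqueue Q, J, D, C, A → queue [Q, J, D, C, A]
Visit Q; enqueue K, H, F → queue [J, D, C, A, K, H, F]
Visit J → queue [D, C, A, K, H, F]
Visit D; enqueue L, I, E, B → queue [C, A, K, H, F, L, I, E, B]
Visit C; enqueue M → queue [A, K, H, F, L, I, E, B, M]
Visit A → queue [K, H, F, L, I, E, B, M]
Visit K → queue [H, F, L, I, E, B, M]
Visit H; enqueue P → queue [F, L, I, E, B, M, P]
Visit F; enqueue O → queue [L, I, E, B, M, P, O]
Visit L; enqueue G → queue [I, E, B, M, P, O, G]
Visit I → queue [E, B, M, P, O, G]
Visit E → queue [B, M, P, O, G]
Visit B → queue [M, P, O, G]
Visit M → queue [P, O, G]
Visit P → queue [O, G]
Visit O → queue [G]
Visit G → queue []

Visit order: N, Q, J, D, C, A, K, H, F, L, I, E, B, M, P, O, G

P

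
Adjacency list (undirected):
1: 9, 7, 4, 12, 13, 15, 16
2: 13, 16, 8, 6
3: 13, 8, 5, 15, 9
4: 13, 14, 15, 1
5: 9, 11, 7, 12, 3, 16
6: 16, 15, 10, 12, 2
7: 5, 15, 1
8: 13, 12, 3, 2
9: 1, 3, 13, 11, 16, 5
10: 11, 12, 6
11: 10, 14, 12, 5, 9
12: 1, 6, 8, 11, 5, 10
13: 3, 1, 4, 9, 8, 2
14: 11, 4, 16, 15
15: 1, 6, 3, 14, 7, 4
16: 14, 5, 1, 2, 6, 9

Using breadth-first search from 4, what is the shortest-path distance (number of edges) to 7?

Level 0: 4
Level 1: 1, 13, 14, 15
Level 2: 2, 3, 6, 7, 8, 9, 11, 12, 16
Level 3: 5, 10
7 first appears at level 2.

2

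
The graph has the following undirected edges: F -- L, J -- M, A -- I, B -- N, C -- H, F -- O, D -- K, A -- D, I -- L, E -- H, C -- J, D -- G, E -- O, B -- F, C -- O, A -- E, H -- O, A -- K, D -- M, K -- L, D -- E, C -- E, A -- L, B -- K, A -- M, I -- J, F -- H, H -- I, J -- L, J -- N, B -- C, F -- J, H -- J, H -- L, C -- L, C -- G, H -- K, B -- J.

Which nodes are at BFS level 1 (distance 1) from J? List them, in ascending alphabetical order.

B, C, F, H, I, L, M, N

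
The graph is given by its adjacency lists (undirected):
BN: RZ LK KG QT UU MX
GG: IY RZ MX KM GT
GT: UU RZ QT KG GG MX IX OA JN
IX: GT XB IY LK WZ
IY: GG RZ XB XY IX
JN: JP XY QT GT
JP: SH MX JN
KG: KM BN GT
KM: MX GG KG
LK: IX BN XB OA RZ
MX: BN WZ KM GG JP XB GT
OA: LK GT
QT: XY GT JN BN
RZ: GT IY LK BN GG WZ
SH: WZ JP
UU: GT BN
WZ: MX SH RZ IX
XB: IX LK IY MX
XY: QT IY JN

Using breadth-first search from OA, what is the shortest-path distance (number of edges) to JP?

3

Level 0: OA
Level 1: GT, LK
Level 2: BN, GG, IX, JN, KG, MX, QT, RZ, UU, XB
Level 3: IY, JP, KM, WZ, XY
Level 4: SH
JP first appears at level 3.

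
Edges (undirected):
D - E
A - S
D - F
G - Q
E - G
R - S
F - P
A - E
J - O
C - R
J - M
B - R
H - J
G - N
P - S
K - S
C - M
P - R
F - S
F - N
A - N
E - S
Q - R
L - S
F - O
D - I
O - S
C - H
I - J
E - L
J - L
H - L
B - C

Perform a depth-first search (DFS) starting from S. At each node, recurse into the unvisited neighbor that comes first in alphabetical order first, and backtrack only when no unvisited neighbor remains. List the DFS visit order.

Visit S
S → A
A → E
E → D
D → F
F → N
N → G
G → Q
Q → R
R → B
B → C
C → H
H → J
J → I
J → L
J → M
J → O
R → P
S → K

S, A, E, D, F, N, G, Q, R, B, C, H, J, I, L, M, O, P, K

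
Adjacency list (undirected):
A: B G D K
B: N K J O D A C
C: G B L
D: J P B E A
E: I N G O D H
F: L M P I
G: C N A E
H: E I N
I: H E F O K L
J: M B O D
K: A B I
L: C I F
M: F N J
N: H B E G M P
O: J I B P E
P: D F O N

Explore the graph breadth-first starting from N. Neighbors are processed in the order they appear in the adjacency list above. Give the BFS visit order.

N -> H -> B -> E -> G -> M -> P -> I -> K -> J -> O -> D -> A -> C -> F -> L

Visit N; enqueue H, B, E, G, M, P → queue [H, B, E, G, M, P]
Visit H; enqueue I → queue [B, E, G, M, P, I]
Visit B; enqueue K, J, O, D, A, C → queue [E, G, M, P, I, K, J, O, D, A, C]
Visit E → queue [G, M, P, I, K, J, O, D, A, C]
Visit G → queue [M, P, I, K, J, O, D, A, C]
Visit M; enqueue F → queue [P, I, K, J, O, D, A, C, F]
Visit P → queue [I, K, J, O, D, A, C, F]
Visit I; enqueue L → queue [K, J, O, D, A, C, F, L]
Visit K → queue [J, O, D, A, C, F, L]
Visit J → queue [O, D, A, C, F, L]
Visit O → queue [D, A, C, F, L]
Visit D → queue [A, C, F, L]
Visit A → queue [C, F, L]
Visit C → queue [F, L]
Visit F → queue [L]
Visit L → queue []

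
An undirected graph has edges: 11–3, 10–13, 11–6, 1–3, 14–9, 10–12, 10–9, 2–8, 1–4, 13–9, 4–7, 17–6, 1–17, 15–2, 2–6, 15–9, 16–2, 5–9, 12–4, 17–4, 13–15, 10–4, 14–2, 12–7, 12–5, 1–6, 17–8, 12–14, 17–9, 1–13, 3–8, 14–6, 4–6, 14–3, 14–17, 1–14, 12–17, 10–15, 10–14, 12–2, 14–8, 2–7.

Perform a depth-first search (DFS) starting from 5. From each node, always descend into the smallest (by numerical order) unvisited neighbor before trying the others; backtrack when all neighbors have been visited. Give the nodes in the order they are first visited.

Visit 5
5 → 9
9 → 10
10 → 4
4 → 1
1 → 3
3 → 8
8 → 2
2 → 6
6 → 11
6 → 14
14 → 12
12 → 7
12 → 17
2 → 15
15 → 13
2 → 16

5, 9, 10, 4, 1, 3, 8, 2, 6, 11, 14, 12, 7, 17, 15, 13, 16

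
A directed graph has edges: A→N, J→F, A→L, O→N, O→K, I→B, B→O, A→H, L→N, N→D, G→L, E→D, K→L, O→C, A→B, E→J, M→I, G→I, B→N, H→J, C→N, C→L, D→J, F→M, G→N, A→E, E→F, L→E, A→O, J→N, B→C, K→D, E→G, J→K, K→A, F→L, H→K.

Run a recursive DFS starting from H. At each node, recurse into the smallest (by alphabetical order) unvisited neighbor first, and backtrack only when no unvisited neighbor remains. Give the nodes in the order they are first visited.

Visit H
H → J
J → F
F → L
L → E
E → D
E → G
G → I
I → B
B → C
C → N
B → O
O → K
K → A
F → M

H, J, F, L, E, D, G, I, B, C, N, O, K, A, M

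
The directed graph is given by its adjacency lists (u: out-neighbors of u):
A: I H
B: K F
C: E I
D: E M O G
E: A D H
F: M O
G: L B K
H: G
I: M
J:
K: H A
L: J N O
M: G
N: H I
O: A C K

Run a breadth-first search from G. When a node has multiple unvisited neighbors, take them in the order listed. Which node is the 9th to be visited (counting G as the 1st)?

H

Visit G; enqueue L, B, K → queue [L, B, K]
Visit L; enqueue J, N, O → queue [B, K, J, N, O]
Visit B; enqueue F → queue [K, J, N, O, F]
Visit K; enqueue H, A → queue [J, N, O, F, H, A]
Visit J → queue [N, O, F, H, A]
Visit N; enqueue I → queue [O, F, H, A, I]
Visit O; enqueue C → queue [F, H, A, I, C]
Visit F; enqueue M → queue [H, A, I, C, M]
Visit H → queue [A, I, C, M]
Visit A → queue [I, C, M]
Visit I → queue [C, M]
Visit C; enqueue E → queue [M, E]
Visit M → queue [E]
Visit E; enqueue D → queue [D]
Visit D → queue []

Visit order: G, L, B, K, J, N, O, F, H, A, I, C, M, E, D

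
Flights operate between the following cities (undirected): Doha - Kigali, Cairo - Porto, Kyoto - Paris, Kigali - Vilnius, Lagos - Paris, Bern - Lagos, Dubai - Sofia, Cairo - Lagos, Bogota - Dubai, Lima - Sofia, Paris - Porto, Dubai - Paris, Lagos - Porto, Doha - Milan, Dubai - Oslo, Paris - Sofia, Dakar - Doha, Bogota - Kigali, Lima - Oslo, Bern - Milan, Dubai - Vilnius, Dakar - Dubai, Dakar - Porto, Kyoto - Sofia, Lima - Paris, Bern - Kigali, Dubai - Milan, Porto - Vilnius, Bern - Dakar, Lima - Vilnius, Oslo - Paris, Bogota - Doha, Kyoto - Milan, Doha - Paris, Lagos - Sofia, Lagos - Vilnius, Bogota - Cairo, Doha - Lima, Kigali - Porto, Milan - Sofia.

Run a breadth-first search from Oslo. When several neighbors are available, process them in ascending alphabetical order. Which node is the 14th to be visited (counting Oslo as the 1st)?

Visit Oslo; enqueue Dubai, Lima, Paris → queue [Dubai, Lima, Paris]
Visit Dubai; enqueue Bogota, Dakar, Milan, Sofia, Vilnius → queue [Lima, Paris, Bogota, Dakar, Milan, Sofia, Vilnius]
Visit Lima; enqueue Doha → queue [Paris, Bogota, Dakar, Milan, Sofia, Vilnius, Doha]
Visit Paris; enqueue Kyoto, Lagos, Porto → queue [Bogota, Dakar, Milan, Sofia, Vilnius, Doha, Kyoto, Lagos, Porto]
Visit Bogota; enqueue Cairo, Kigali → queue [Dakar, Milan, Sofia, Vilnius, Doha, Kyoto, Lagos, Porto, Cairo, Kigali]
Visit Dakar; enqueue Bern → queue [Milan, Sofia, Vilnius, Doha, Kyoto, Lagos, Porto, Cairo, Kigali, Bern]
Visit Milan → queue [Sofia, Vilnius, Doha, Kyoto, Lagos, Porto, Cairo, Kigali, Bern]
Visit Sofia → queue [Vilnius, Doha, Kyoto, Lagos, Porto, Cairo, Kigali, Bern]
Visit Vilnius → queue [Doha, Kyoto, Lagos, Porto, Cairo, Kigali, Bern]
Visit Doha → queue [Kyoto, Lagos, Porto, Cairo, Kigali, Bern]
Visit Kyoto → queue [Lagos, Porto, Cairo, Kigali, Bern]
Visit Lagos → queue [Porto, Cairo, Kigali, Bern]
Visit Porto → queue [Cairo, Kigali, Bern]
Visit Cairo → queue [Kigali, Bern]
Visit Kigali → queue [Bern]
Visit Bern → queue []

Visit order: Oslo, Dubai, Lima, Paris, Bogota, Dakar, Milan, Sofia, Vilnius, Doha, Kyoto, Lagos, Porto, Cairo, Kigali, Bern

Cairo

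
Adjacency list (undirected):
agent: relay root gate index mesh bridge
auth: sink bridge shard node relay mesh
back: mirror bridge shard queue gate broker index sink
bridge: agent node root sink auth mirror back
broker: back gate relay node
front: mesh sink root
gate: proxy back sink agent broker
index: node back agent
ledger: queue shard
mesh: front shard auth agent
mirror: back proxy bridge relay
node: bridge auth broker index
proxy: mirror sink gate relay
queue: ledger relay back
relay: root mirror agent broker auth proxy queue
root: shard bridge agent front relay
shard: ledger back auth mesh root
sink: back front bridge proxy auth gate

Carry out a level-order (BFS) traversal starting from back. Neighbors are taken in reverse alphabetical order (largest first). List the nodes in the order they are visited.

Visit back; enqueue sink, shard, queue, mirror, index, gate, broker, bridge → queue [sink, shard, queue, mirror, index, gate, broker, bridge]
Visit sink; enqueue proxy, front, auth → queue [shard, queue, mirror, index, gate, broker, bridge, proxy, front, auth]
Visit shard; enqueue root, mesh, ledger → queue [queue, mirror, index, gate, broker, bridge, proxy, front, auth, root, mesh, ledger]
Visit queue; enqueue relay → queue [mirror, index, gate, broker, bridge, proxy, front, auth, root, mesh, ledger, relay]
Visit mirror → queue [index, gate, broker, bridge, proxy, front, auth, root, mesh, ledger, relay]
Visit index; enqueue node, agent → queue [gate, broker, bridge, proxy, front, auth, root, mesh, ledger, relay, node, agent]
Visit gate → queue [broker, bridge, proxy, front, auth, root, mesh, ledger, relay, node, agent]
Visit broker → queue [bridge, proxy, front, auth, root, mesh, ledger, relay, node, agent]
Visit bridge → queue [proxy, front, auth, root, mesh, ledger, relay, node, agent]
Visit proxy → queue [front, auth, root, mesh, ledger, relay, node, agent]
Visit front → queue [auth, root, mesh, ledger, relay, node, agent]
Visit auth → queue [root, mesh, ledger, relay, node, agent]
Visit root → queue [mesh, ledger, relay, node, agent]
Visit mesh → queue [ledger, relay, node, agent]
Visit ledger → queue [relay, node, agent]
Visit relay → queue [node, agent]
Visit node → queue [agent]
Visit agent → queue []

back -> sink -> shard -> queue -> mirror -> index -> gate -> broker -> bridge -> proxy -> front -> auth -> root -> mesh -> ledger -> relay -> node -> agent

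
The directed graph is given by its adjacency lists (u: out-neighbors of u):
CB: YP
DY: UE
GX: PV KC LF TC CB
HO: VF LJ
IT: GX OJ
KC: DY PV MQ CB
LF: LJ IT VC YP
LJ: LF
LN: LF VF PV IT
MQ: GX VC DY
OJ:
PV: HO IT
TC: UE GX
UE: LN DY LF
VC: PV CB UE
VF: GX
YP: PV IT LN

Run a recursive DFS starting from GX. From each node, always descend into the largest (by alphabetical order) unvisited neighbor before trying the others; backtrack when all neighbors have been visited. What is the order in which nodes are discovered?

Visit GX
GX → TC
TC → UE
UE → LN
LN → VF
LN → PV
PV → IT
IT → OJ
PV → HO
HO → LJ
LJ → LF
LF → YP
LF → VC
VC → CB
UE → DY
GX → KC
KC → MQ

GX → TC → UE → LN → VF → PV → IT → OJ → HO → LJ → LF → YP → VC → CB → DY → KC → MQ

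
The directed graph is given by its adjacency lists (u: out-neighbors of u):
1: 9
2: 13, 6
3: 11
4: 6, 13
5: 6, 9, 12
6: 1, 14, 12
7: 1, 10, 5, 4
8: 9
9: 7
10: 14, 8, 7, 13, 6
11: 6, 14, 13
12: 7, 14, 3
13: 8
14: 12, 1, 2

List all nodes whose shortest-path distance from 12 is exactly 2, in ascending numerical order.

1, 2, 4, 5, 10, 11

Level 0: 12
Level 1: 3, 7, 14
Level 2: 1, 2, 4, 5, 10, 11
Level 3: 6, 8, 9, 13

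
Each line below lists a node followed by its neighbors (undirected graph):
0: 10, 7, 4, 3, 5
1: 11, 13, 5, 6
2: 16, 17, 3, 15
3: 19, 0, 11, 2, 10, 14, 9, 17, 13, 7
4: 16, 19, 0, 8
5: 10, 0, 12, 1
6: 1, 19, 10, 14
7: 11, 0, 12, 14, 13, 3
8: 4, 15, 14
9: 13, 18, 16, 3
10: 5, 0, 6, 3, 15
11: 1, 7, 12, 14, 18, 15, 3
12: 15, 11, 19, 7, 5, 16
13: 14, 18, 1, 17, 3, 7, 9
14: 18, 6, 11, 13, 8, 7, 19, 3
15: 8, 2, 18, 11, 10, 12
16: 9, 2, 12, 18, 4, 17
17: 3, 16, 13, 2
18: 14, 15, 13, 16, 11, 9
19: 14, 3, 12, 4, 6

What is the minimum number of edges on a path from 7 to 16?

2

Level 0: 7
Level 1: 0, 3, 11, 12, 13, 14
Level 2: 1, 2, 4, 5, 6, 8, 9, 10, 15, 16, 17, 18, 19
16 first appears at level 2.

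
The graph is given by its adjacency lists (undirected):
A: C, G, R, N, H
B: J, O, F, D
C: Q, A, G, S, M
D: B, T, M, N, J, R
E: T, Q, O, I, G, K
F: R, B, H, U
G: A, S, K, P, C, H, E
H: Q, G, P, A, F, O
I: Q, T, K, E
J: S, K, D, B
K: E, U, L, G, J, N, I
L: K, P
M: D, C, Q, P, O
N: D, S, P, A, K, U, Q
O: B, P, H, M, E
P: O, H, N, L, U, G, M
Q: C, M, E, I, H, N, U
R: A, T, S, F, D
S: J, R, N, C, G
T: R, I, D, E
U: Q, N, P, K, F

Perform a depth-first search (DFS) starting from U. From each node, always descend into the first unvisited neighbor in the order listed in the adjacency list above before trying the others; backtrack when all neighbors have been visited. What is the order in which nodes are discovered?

U -> Q -> C -> A -> G -> S -> J -> K -> E -> T -> R -> F -> B -> O -> P -> H -> N -> D -> M -> L -> I

Visit U
U → Q
Q → C
C → A
A → G
G → S
S → J
J → K
K → E
E → T
T → R
R → F
F → B
B → O
O → P
P → H
P → N
N → D
D → M
P → L
T → I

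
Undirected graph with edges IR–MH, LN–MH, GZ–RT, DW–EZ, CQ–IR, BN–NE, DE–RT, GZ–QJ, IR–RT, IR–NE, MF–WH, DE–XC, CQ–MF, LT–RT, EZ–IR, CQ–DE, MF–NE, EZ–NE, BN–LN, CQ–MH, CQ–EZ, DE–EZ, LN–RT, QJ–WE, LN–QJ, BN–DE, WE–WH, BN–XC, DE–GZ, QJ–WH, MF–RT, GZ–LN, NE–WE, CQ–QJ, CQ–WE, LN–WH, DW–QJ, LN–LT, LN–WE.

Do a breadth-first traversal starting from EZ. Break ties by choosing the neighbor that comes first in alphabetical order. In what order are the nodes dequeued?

EZ, CQ, DE, DW, IR, NE, MF, MH, QJ, WE, BN, GZ, RT, XC, WH, LN, LT

Visit EZ; enqueue CQ, DE, DW, IR, NE → queue [CQ, DE, DW, IR, NE]
Visit CQ; enqueue MF, MH, QJ, WE → queue [DE, DW, IR, NE, MF, MH, QJ, WE]
Visit DE; enqueue BN, GZ, RT, XC → queue [DW, IR, NE, MF, MH, QJ, WE, BN, GZ, RT, XC]
Visit DW → queue [IR, NE, MF, MH, QJ, WE, BN, GZ, RT, XC]
Visit IR → queue [NE, MF, MH, QJ, WE, BN, GZ, RT, XC]
Visit NE → queue [MF, MH, QJ, WE, BN, GZ, RT, XC]
Visit MF; enqueue WH → queue [MH, QJ, WE, BN, GZ, RT, XC, WH]
Visit MH; enqueue LN → queue [QJ, WE, BN, GZ, RT, XC, WH, LN]
Visit QJ → queue [WE, BN, GZ, RT, XC, WH, LN]
Visit WE → queue [BN, GZ, RT, XC, WH, LN]
Visit BN → queue [GZ, RT, XC, WH, LN]
Visit GZ → queue [RT, XC, WH, LN]
Visit RT; enqueue LT → queue [XC, WH, LN, LT]
Visit XC → queue [WH, LN, LT]
Visit WH → queue [LN, LT]
Visit LN → queue [LT]
Visit LT → queue []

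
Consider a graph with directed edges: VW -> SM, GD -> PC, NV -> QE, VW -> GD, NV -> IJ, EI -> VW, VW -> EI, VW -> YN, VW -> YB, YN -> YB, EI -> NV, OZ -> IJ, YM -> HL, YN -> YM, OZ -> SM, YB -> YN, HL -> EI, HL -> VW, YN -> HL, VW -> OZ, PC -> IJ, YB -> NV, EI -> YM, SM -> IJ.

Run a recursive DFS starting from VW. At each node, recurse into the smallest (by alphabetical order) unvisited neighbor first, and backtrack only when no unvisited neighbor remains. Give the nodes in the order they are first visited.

VW EI NV IJ QE YM HL GD PC OZ SM YB YN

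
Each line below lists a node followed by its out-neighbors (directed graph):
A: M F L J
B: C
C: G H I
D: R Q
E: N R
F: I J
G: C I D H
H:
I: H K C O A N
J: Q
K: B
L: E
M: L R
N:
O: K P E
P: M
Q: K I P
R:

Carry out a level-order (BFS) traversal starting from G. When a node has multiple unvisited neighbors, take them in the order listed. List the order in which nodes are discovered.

G, C, I, D, H, K, O, A, N, R, Q, B, P, E, M, F, L, J

Visit G; enqueue C, I, D, H → queue [C, I, D, H]
Visit C → queue [I, D, H]
Visit I; enqueue K, O, A, N → queue [D, H, K, O, A, N]
Visit D; enqueue R, Q → queue [H, K, O, A, N, R, Q]
Visit H → queue [K, O, A, N, R, Q]
Visit K; enqueue B → queue [O, A, N, R, Q, B]
Visit O; enqueue P, E → queue [A, N, R, Q, B, P, E]
Visit A; enqueue M, F, L, J → queue [N, R, Q, B, P, E, M, F, L, J]
Visit N → queue [R, Q, B, P, E, M, F, L, J]
Visit R → queue [Q, B, P, E, M, F, L, J]
Visit Q → queue [B, P, E, M, F, L, J]
Visit B → queue [P, E, M, F, L, J]
Visit P → queue [E, M, F, L, J]
Visit E → queue [M, F, L, J]
Visit M → queue [F, L, J]
Visit F → queue [L, J]
Visit L → queue [J]
Visit J → queue []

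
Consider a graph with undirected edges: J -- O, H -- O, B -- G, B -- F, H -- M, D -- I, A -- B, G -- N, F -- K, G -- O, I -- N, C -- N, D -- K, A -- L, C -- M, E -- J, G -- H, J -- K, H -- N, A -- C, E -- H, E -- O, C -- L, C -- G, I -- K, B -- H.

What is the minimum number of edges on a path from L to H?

Level 0: L
Level 1: A, C
Level 2: B, G, M, N
Level 3: F, H, I, O
Level 4: D, E, J, K
H first appears at level 3.

3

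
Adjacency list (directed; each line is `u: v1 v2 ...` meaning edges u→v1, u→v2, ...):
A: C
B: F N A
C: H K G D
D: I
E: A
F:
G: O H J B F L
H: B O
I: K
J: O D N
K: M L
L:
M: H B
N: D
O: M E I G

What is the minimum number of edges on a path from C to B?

Level 0: C
Level 1: D, G, H, K
Level 2: B, F, I, J, L, M, O
Level 3: A, E, N
B first appears at level 2.

2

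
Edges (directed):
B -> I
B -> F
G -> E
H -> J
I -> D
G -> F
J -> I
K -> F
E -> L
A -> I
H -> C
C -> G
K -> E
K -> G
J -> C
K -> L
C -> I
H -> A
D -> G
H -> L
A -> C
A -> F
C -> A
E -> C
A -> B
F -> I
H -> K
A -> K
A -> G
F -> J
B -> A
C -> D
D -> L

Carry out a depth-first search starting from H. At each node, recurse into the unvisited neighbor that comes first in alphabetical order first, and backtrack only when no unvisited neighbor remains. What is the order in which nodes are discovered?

H -> A -> B -> F -> I -> D -> G -> E -> C -> L -> J -> K

Visit H
H → A
A → B
B → F
F → I
I → D
D → G
G → E
E → C
E → L
F → J
A → K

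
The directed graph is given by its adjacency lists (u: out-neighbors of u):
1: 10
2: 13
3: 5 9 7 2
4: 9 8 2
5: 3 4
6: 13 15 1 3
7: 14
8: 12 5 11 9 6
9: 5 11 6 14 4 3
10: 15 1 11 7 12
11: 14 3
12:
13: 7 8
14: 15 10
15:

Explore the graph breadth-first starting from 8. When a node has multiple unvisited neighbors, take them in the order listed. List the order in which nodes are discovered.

Visit 8; enqueue 12, 5, 11, 9, 6 → queue [12, 5, 11, 9, 6]
Visit 12 → queue [5, 11, 9, 6]
Visit 5; enqueue 3, 4 → queue [11, 9, 6, 3, 4]
Visit 11; enqueue 14 → queue [9, 6, 3, 4, 14]
Visit 9 → queue [6, 3, 4, 14]
Visit 6; enqueue 13, 15, 1 → queue [3, 4, 14, 13, 15, 1]
Visit 3; enqueue 7, 2 → queue [4, 14, 13, 15, 1, 7, 2]
Visit 4 → queue [14, 13, 15, 1, 7, 2]
Visit 14; enqueue 10 → queue [13, 15, 1, 7, 2, 10]
Visit 13 → queue [15, 1, 7, 2, 10]
Visit 15 → queue [1, 7, 2, 10]
Visit 1 → queue [7, 2, 10]
Visit 7 → queue [2, 10]
Visit 2 → queue [10]
Visit 10 → queue []

8 → 12 → 5 → 11 → 9 → 6 → 3 → 4 → 14 → 13 → 15 → 1 → 7 → 2 → 10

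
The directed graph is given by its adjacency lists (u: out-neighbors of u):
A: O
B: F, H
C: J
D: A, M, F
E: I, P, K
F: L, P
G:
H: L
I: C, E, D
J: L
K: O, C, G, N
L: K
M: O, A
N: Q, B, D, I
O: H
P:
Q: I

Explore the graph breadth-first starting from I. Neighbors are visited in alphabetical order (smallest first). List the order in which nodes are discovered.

I, C, D, E, J, A, F, M, K, P, L, O, G, N, H, B, Q

Visit I; enqueue C, D, E → queue [C, D, E]
Visit C; enqueue J → queue [D, E, J]
Visit D; enqueue A, F, M → queue [E, J, A, F, M]
Visit E; enqueue K, P → queue [J, A, F, M, K, P]
Visit J; enqueue L → queue [A, F, M, K, P, L]
Visit A; enqueue O → queue [F, M, K, P, L, O]
Visit F → queue [M, K, P, L, O]
Visit M → queue [K, P, L, O]
Visit K; enqueue G, N → queue [P, L, O, G, N]
Visit P → queue [L, O, G, N]
Visit L → queue [O, G, N]
Visit O; enqueue H → queue [G, N, H]
Visit G → queue [N, H]
Visit N; enqueue B, Q → queue [H, B, Q]
Visit H → queue [B, Q]
Visit B → queue [Q]
Visit Q → queue []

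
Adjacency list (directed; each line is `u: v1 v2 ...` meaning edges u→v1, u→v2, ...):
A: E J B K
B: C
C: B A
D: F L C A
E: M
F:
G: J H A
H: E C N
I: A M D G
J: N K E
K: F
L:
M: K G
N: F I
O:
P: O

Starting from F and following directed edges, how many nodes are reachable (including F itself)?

BFS from F visits: F
Reachable nodes: 1 of 16 total.

1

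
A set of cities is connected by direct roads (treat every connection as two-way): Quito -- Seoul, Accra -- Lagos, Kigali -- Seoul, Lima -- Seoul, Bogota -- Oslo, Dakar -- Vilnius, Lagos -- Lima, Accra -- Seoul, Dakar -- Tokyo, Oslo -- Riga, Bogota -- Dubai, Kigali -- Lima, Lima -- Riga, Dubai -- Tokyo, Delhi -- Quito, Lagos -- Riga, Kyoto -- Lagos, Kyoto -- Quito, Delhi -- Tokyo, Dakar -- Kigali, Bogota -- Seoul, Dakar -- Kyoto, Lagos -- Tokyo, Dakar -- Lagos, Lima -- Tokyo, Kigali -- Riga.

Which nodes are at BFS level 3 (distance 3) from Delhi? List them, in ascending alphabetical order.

Accra, Bogota, Kigali, Riga, Vilnius

Level 0: Delhi
Level 1: Quito, Tokyo
Level 2: Dakar, Dubai, Kyoto, Lagos, Lima, Seoul
Level 3: Accra, Bogota, Kigali, Riga, Vilnius
Level 4: Oslo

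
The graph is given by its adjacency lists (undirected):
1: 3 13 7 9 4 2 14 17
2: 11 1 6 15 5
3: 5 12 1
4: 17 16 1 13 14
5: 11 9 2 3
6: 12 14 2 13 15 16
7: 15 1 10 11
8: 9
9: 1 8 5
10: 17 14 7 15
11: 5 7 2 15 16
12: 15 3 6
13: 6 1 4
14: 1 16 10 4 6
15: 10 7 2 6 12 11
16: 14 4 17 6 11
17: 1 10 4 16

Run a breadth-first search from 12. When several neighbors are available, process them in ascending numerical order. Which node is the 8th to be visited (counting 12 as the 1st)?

13

Visit 12; enqueue 3, 6, 15 → queue [3, 6, 15]
Visit 3; enqueue 1, 5 → queue [6, 15, 1, 5]
Visit 6; enqueue 2, 13, 14, 16 → queue [15, 1, 5, 2, 13, 14, 16]
Visit 15; enqueue 7, 10, 11 → queue [1, 5, 2, 13, 14, 16, 7, 10, 11]
Visit 1; enqueue 4, 9, 17 → queue [5, 2, 13, 14, 16, 7, 10, 11, 4, 9, 17]
Visit 5 → queue [2, 13, 14, 16, 7, 10, 11, 4, 9, 17]
Visit 2 → queue [13, 14, 16, 7, 10, 11, 4, 9, 17]
Visit 13 → queue [14, 16, 7, 10, 11, 4, 9, 17]
Visit 14 → queue [16, 7, 10, 11, 4, 9, 17]
Visit 16 → queue [7, 10, 11, 4, 9, 17]
Visit 7 → queue [10, 11, 4, 9, 17]
Visit 10 → queue [11, 4, 9, 17]
Visit 11 → queue [4, 9, 17]
Visit 4 → queue [9, 17]
Visit 9; enqueue 8 → queue [17, 8]
Visit 17 → queue [8]
Visit 8 → queue []

Visit order: 12, 3, 6, 15, 1, 5, 2, 13, 14, 16, 7, 10, 11, 4, 9, 17, 8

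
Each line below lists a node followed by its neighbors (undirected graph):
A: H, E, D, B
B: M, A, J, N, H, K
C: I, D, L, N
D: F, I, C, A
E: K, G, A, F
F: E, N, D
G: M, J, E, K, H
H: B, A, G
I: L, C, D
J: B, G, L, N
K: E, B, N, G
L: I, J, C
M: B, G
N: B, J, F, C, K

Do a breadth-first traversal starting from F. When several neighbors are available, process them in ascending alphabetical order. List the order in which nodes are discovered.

Visit F; enqueue D, E, N → queue [D, E, N]
Visit D; enqueue A, C, I → queue [E, N, A, C, I]
Visit E; enqueue G, K → queue [N, A, C, I, G, K]
Visit N; enqueue B, J → queue [A, C, I, G, K, B, J]
Visit A; enqueue H → queue [C, I, G, K, B, J, H]
Visit C; enqueue L → queue [I, G, K, B, J, H, L]
Visit I → queue [G, K, B, J, H, L]
Visit G; enqueue M → queue [K, B, J, H, L, M]
Visit K → queue [B, J, H, L, M]
Visit B → queue [J, H, L, M]
Visit J → queue [H, L, M]
Visit H → queue [L, M]
Visit L → queue [M]
Visit M → queue []

F -> D -> E -> N -> A -> C -> I -> G -> K -> B -> J -> H -> L -> M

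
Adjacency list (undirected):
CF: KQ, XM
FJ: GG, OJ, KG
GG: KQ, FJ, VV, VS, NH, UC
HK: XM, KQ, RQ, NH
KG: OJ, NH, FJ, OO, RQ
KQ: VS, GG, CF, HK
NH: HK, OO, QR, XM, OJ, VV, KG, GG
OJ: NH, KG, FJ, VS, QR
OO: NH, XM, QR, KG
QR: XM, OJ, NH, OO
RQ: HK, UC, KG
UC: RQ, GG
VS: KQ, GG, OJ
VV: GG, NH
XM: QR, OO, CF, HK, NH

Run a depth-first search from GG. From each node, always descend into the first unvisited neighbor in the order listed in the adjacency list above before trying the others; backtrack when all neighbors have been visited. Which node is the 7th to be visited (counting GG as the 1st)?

XM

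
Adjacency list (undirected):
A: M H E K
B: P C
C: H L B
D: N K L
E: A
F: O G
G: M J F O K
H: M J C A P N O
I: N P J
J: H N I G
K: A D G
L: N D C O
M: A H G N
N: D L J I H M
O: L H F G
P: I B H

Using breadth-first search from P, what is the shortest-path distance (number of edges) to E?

Level 0: P
Level 1: B, H, I
Level 2: A, C, J, M, N, O
Level 3: D, E, F, G, K, L
E first appears at level 3.

3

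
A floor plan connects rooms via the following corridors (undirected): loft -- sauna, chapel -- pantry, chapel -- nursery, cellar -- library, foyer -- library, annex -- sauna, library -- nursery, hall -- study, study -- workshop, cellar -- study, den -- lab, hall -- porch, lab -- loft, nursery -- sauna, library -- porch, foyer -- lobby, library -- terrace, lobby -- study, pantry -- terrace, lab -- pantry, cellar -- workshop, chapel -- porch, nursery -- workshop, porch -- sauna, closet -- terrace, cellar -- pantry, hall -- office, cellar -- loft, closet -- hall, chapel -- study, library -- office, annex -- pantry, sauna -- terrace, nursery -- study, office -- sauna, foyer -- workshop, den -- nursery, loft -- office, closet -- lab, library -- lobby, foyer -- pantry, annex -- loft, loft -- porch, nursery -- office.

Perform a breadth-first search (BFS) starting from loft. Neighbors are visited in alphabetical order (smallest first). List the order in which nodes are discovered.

loft, annex, cellar, lab, office, porch, sauna, pantry, library, study, workshop, closet, den, hall, nursery, chapel, terrace, foyer, lobby

Visit loft; enqueue annex, cellar, lab, office, porch, sauna → queue [annex, cellar, lab, office, porch, sauna]
Visit annex; enqueue pantry → queue [cellar, lab, office, porch, sauna, pantry]
Visit cellar; enqueue library, study, workshop → queue [lab, office, porch, sauna, pantry, library, study, workshop]
Visit lab; enqueue closet, den → queue [office, porch, sauna, pantry, library, study, workshop, closet, den]
Visit office; enqueue hall, nursery → queue [porch, sauna, pantry, library, study, workshop, closet, den, hall, nursery]
Visit porch; enqueue chapel → queue [sauna, pantry, library, study, workshop, closet, den, hall, nursery, chapel]
Visit sauna; enqueue terrace → queue [pantry, library, study, workshop, closet, den, hall, nursery, chapel, terrace]
Visit pantry; enqueue foyer → queue [library, study, workshop, closet, den, hall, nursery, chapel, terrace, foyer]
Visit library; enqueue lobby → queue [study, workshop, closet, den, hall, nursery, chapel, terrace, foyer, lobby]
Visit study → queue [workshop, closet, den, hall, nursery, chapel, terrace, foyer, lobby]
Visit workshop → queue [closet, den, hall, nursery, chapel, terrace, foyer, lobby]
Visit closet → queue [den, hall, nursery, chapel, terrace, foyer, lobby]
Visit den → queue [hall, nursery, chapel, terrace, foyer, lobby]
Visit hall → queue [nursery, chapel, terrace, foyer, lobby]
Visit nursery → queue [chapel, terrace, foyer, lobby]
Visit chapel → queue [terrace, foyer, lobby]
Visit terrace → queue [foyer, lobby]
Visit foyer → queue [lobby]
Visit lobby → queue []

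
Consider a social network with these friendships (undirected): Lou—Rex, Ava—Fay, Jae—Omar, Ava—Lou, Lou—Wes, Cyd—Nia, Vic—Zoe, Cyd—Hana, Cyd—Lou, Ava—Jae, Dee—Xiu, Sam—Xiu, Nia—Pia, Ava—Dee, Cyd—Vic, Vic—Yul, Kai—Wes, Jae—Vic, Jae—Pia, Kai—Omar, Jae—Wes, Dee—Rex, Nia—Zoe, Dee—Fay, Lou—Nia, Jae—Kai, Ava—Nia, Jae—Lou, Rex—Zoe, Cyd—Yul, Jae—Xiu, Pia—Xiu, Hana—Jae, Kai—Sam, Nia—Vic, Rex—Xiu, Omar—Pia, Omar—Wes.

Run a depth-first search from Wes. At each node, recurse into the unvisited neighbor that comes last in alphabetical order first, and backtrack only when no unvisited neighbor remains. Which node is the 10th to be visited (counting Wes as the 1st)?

Visit Wes
Wes → Omar
Omar → Pia
Pia → Xiu
Xiu → Sam
Sam → Kai
Kai → Jae
Jae → Vic
Vic → Zoe
Zoe → Rex
Rex → Lou
Lou → Nia
Nia → Cyd
Cyd → Yul
Cyd → Hana
Nia → Ava
Ava → Fay
Fay → Dee

Visit order: Wes, Omar, Pia, Xiu, Sam, Kai, Jae, Vic, Zoe, Rex, Lou, Nia, Cyd, Yul, Hana, Ava, Fay, Dee

Rex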